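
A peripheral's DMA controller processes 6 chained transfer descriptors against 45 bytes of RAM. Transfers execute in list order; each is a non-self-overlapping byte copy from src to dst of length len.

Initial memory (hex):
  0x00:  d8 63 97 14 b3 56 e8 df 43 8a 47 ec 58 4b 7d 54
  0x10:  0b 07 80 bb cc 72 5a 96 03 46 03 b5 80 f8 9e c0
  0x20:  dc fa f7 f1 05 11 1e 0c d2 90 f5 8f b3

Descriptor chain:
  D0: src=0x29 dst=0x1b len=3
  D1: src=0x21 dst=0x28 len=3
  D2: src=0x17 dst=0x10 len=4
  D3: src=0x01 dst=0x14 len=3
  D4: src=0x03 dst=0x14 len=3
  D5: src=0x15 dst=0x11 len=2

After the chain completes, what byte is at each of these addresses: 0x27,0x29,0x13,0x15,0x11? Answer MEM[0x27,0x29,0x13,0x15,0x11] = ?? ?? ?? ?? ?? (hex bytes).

#0 dst[0x1b+3] := {0x90,0xf5,0x8f}
#1 dst[0x28+3] := {0xfa,0xf7,0xf1}
#2 dst[0x10+4] := {0x96,0x03,0x46,0x03}
#3 dst[0x14+3] := {0x63,0x97,0x14}
#4 dst[0x14+3] := {0x14,0xb3,0x56}
#5 dst[0x11+2] := {0xb3,0x56}
query mem[0x27]=0x0c, mem[0x29]=0xf7, mem[0x13]=0x03, mem[0x15]=0xb3, mem[0x11]=0xb3

MEM[0x27,0x29,0x13,0x15,0x11] = 0c f7 03 b3 b3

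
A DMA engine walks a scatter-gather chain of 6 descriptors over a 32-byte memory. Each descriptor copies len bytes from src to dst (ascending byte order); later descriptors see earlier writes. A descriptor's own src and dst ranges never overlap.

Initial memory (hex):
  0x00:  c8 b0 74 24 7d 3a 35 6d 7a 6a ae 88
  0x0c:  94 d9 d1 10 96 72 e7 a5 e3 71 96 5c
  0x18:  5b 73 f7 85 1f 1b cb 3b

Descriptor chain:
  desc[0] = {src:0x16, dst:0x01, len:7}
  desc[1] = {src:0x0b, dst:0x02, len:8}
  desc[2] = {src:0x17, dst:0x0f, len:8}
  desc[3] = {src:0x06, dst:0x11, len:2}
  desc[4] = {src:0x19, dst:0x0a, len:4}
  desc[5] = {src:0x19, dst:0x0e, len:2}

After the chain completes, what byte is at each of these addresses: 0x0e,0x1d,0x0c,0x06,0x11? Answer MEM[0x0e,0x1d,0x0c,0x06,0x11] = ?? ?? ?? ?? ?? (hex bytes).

#0 dst[0x01+7] := {0x96,0x5c,0x5b,0x73,0xf7,0x85,0x1f}
#1 dst[0x02+8] := {0x88,0x94,0xd9,0xd1,0x10,0x96,0x72,0xe7}
#2 dst[0x0f+8] := {0x5c,0x5b,0x73,0xf7,0x85,0x1f,0x1b,0xcb}
#3 dst[0x11+2] := {0x10,0x96}
#4 dst[0x0a+4] := {0x73,0xf7,0x85,0x1f}
#5 dst[0x0e+2] := {0x73,0xf7}
query mem[0x0e]=0x73, mem[0x1d]=0x1b, mem[0x0c]=0x85, mem[0x06]=0x10, mem[0x11]=0x10

MEM[0x0e,0x1d,0x0c,0x06,0x11] = 73 1b 85 10 10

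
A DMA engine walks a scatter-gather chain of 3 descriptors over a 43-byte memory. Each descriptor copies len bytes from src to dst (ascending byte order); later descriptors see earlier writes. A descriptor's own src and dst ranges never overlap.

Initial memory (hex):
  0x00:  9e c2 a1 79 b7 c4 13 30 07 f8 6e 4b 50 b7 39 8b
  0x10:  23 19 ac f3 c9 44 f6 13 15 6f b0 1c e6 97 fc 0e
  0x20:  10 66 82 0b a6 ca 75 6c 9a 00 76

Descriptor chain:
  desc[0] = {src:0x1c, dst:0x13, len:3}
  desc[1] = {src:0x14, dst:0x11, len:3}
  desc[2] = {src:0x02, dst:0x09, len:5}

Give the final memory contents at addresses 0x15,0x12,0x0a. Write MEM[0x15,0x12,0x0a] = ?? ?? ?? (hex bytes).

MEM[0x15,0x12,0x0a] = fc fc 79

D0: mem[0x13..0x15] <- [e6 97 fc]
D1: mem[0x11..0x13] <- [97 fc f6]
D2: mem[0x09..0x0d] <- [a1 79 b7 c4 13]
query mem[0x15]=0xfc, mem[0x12]=0xfc, mem[0x0a]=0x79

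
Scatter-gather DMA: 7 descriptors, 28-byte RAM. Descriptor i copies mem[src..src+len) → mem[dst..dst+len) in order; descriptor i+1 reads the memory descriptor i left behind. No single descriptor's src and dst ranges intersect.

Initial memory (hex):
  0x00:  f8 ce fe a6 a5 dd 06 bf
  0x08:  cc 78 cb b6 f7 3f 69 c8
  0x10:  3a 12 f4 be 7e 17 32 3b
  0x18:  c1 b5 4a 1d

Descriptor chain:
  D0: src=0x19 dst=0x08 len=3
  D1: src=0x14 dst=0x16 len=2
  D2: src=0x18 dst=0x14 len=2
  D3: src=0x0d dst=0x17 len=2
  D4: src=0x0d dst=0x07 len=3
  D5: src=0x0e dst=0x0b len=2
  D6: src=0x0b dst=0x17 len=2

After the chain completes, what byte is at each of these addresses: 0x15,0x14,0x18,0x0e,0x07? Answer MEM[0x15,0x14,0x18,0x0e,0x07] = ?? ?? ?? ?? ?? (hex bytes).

#0 dst[0x08+3] := {0xb5,0x4a,0x1d}
#1 dst[0x16+2] := {0x7e,0x17}
#2 dst[0x14+2] := {0xc1,0xb5}
#3 dst[0x17+2] := {0x3f,0x69}
#4 dst[0x07+3] := {0x3f,0x69,0xc8}
#5 dst[0x0b+2] := {0x69,0xc8}
#6 dst[0x17+2] := {0x69,0xc8}
query mem[0x15]=0xb5, mem[0x14]=0xc1, mem[0x18]=0xc8, mem[0x0e]=0x69, mem[0x07]=0x3f

MEM[0x15,0x14,0x18,0x0e,0x07] = b5 c1 c8 69 3f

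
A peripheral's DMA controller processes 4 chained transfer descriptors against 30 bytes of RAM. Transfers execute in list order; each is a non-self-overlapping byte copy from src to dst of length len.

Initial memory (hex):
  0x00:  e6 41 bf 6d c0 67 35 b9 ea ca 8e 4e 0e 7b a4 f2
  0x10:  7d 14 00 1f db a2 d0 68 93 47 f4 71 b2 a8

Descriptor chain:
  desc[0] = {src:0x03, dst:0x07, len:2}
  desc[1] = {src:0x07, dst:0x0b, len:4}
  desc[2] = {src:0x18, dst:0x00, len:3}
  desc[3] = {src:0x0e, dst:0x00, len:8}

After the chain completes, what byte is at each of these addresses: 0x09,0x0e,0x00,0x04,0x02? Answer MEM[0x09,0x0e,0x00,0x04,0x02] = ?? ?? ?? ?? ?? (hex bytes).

MEM[0x09,0x0e,0x00,0x04,0x02] = ca 8e 8e 00 7d

D0: mem[0x07..0x08] <- [6d c0]
D1: mem[0x0b..0x0e] <- [6d c0 ca 8e]
D2: mem[0x00..0x02] <- [93 47 f4]
D3: mem[0x00..0x07] <- [8e f2 7d 14 00 1f db a2]
query mem[0x09]=0xca, mem[0x0e]=0x8e, mem[0x00]=0x8e, mem[0x04]=0x00, mem[0x02]=0x7d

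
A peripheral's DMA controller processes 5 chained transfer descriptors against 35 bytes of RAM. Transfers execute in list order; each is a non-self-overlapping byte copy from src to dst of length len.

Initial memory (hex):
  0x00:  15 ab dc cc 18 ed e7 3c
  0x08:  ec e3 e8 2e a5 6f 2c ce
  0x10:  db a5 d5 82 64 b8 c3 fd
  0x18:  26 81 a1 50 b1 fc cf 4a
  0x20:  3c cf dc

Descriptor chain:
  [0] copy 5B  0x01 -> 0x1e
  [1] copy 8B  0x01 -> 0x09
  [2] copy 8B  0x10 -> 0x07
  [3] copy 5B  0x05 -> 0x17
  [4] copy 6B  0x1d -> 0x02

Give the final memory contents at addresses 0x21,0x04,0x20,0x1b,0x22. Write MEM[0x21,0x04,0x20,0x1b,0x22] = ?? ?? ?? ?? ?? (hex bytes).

MEM[0x21,0x04,0x20,0x1b,0x22] = 18 dc cc d5 ed

  after D0: wrote 5B at 0x1e = abdccc18ed
  after D1: wrote 8B at 0x09 = abdccc18ede73cec
  after D2: wrote 8B at 0x07 = eca5d58264b8c3fd
  after D3: wrote 5B at 0x17 = ede7eca5d5
  after D4: wrote 6B at 0x02 = fcabdccc18ed
query mem[0x21]=0x18, mem[0x04]=0xdc, mem[0x20]=0xcc, mem[0x1b]=0xd5, mem[0x22]=0xed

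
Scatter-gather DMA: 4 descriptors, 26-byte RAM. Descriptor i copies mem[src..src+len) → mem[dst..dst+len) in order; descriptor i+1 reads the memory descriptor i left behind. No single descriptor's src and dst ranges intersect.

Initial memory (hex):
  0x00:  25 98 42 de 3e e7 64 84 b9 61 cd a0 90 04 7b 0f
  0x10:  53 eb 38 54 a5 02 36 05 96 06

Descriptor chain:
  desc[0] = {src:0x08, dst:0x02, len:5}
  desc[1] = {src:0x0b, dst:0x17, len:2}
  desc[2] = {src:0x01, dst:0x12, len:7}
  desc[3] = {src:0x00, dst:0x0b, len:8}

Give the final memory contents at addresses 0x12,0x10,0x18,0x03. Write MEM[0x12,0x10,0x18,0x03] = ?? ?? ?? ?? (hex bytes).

MEM[0x12,0x10,0x18,0x03] = 84 a0 84 61

D0: mem[0x02..0x06] <- [b9 61 cd a0 90]
D1: mem[0x17..0x18] <- [a0 90]
D2: mem[0x12..0x18] <- [98 b9 61 cd a0 90 84]
D3: mem[0x0b..0x12] <- [25 98 b9 61 cd a0 90 84]
query mem[0x12]=0x84, mem[0x10]=0xa0, mem[0x18]=0x84, mem[0x03]=0x61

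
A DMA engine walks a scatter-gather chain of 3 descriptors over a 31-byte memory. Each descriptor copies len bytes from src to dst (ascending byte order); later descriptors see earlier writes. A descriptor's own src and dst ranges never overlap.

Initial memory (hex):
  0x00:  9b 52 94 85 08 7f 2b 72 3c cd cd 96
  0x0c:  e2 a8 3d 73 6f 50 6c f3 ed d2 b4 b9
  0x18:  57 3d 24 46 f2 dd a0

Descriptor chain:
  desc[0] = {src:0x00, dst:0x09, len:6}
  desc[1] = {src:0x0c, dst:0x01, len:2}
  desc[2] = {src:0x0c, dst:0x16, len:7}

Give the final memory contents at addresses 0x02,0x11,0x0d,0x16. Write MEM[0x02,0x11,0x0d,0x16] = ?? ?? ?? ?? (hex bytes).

  after D0: wrote 6B at 0x09 = 9b529485087f
  after D1: wrote 2B at 0x01 = 8508
  after D2: wrote 7B at 0x16 = 85087f736f506c
query mem[0x02]=0x08, mem[0x11]=0x50, mem[0x0d]=0x08, mem[0x16]=0x85

MEM[0x02,0x11,0x0d,0x16] = 08 50 08 85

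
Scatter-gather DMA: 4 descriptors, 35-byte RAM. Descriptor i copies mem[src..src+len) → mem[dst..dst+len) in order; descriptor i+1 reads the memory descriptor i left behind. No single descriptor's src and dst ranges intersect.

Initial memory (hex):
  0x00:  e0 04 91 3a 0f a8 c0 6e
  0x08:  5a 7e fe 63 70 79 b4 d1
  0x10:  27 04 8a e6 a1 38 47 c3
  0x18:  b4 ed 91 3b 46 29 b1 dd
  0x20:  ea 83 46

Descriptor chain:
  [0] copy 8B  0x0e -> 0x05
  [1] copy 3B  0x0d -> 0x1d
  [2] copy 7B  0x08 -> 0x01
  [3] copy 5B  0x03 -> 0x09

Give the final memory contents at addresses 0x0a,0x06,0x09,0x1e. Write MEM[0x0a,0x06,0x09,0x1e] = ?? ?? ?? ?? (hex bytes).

D0: mem[0x05..0x0c] <- [b4 d1 27 04 8a e6 a1 38]
D1: mem[0x1d..0x1f] <- [79 b4 d1]
D2: mem[0x01..0x07] <- [04 8a e6 a1 38 79 b4]
D3: mem[0x09..0x0d] <- [e6 a1 38 79 b4]
query mem[0x0a]=0xa1, mem[0x06]=0x79, mem[0x09]=0xe6, mem[0x1e]=0xb4

MEM[0x0a,0x06,0x09,0x1e] = a1 79 e6 b4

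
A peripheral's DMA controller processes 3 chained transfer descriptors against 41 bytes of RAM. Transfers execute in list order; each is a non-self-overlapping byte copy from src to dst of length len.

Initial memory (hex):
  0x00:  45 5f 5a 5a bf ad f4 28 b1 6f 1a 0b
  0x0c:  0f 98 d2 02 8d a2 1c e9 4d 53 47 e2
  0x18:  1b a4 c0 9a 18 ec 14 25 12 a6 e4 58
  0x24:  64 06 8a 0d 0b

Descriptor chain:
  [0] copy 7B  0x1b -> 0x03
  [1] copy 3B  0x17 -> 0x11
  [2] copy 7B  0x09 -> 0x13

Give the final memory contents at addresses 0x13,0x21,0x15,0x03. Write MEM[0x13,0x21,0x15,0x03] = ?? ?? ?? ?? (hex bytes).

  after D0: wrote 7B at 0x03 = 9a18ec142512a6
  after D1: wrote 3B at 0x11 = e21ba4
  after D2: wrote 7B at 0x13 = a61a0b0f98d202
query mem[0x13]=0xa6, mem[0x21]=0xa6, mem[0x15]=0x0b, mem[0x03]=0x9a

MEM[0x13,0x21,0x15,0x03] = a6 a6 0b 9a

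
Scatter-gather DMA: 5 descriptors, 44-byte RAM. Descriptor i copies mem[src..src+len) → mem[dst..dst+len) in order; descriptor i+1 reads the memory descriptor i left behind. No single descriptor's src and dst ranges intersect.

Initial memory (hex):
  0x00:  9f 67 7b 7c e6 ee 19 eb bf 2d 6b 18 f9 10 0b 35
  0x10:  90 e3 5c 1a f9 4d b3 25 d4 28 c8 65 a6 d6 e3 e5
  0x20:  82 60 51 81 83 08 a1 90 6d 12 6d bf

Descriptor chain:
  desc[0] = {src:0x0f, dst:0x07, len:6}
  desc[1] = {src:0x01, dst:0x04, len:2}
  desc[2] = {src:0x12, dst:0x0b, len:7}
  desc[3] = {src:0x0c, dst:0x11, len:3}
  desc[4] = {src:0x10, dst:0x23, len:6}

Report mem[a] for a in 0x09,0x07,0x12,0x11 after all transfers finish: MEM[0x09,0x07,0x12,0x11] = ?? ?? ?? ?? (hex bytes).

#0 dst[0x07+6] := {0x35,0x90,0xe3,0x5c,0x1a,0xf9}
#1 dst[0x04+2] := {0x67,0x7b}
#2 dst[0x0b+7] := {0x5c,0x1a,0xf9,0x4d,0xb3,0x25,0xd4}
#3 dst[0x11+3] := {0x1a,0xf9,0x4d}
#4 dst[0x23+6] := {0x25,0x1a,0xf9,0x4d,0xf9,0x4d}
query mem[0x09]=0xe3, mem[0x07]=0x35, mem[0x12]=0xf9, mem[0x11]=0x1a

MEM[0x09,0x07,0x12,0x11] = e3 35 f9 1a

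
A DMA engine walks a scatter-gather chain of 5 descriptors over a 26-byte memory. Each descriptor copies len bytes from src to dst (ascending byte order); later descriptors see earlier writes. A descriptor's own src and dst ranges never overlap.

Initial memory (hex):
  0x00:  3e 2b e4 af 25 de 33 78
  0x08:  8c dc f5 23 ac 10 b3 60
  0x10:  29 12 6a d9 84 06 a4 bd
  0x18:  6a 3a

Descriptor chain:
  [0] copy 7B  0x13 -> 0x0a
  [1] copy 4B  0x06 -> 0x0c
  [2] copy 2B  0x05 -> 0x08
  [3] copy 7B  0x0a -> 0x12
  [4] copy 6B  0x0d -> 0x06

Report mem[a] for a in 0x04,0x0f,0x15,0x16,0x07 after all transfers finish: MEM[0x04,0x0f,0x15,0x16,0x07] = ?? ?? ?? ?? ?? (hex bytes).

MEM[0x04,0x0f,0x15,0x16,0x07] = 25 dc 78 8c 8c

D0: mem[0x0a..0x10] <- [d9 84 06 a4 bd 6a 3a]
D1: mem[0x0c..0x0f] <- [33 78 8c dc]
D2: mem[0x08..0x09] <- [de 33]
D3: mem[0x12..0x18] <- [d9 84 33 78 8c dc 3a]
D4: mem[0x06..0x0b] <- [78 8c dc 3a 12 d9]
query mem[0x04]=0x25, mem[0x0f]=0xdc, mem[0x15]=0x78, mem[0x16]=0x8c, mem[0x07]=0x8c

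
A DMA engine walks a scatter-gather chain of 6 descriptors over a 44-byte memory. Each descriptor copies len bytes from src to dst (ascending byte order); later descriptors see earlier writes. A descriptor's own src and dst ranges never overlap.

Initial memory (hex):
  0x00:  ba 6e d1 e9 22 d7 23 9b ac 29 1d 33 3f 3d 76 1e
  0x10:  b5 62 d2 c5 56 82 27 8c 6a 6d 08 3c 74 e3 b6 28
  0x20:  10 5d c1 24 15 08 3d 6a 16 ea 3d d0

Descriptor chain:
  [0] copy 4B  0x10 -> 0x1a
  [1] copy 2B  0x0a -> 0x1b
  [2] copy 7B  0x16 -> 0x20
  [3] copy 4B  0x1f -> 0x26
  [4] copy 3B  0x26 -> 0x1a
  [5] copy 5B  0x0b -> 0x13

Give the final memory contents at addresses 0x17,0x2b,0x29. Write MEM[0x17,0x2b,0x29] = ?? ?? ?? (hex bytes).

MEM[0x17,0x2b,0x29] = 1e d0 6a

  after D0: wrote 4B at 0x1a = b562d2c5
  after D1: wrote 2B at 0x1b = 1d33
  after D2: wrote 7B at 0x20 = 278c6a6db51d33
  after D3: wrote 4B at 0x26 = 28278c6a
  after D4: wrote 3B at 0x1a = 28278c
  after D5: wrote 5B at 0x13 = 333f3d761e
query mem[0x17]=0x1e, mem[0x2b]=0xd0, mem[0x29]=0x6a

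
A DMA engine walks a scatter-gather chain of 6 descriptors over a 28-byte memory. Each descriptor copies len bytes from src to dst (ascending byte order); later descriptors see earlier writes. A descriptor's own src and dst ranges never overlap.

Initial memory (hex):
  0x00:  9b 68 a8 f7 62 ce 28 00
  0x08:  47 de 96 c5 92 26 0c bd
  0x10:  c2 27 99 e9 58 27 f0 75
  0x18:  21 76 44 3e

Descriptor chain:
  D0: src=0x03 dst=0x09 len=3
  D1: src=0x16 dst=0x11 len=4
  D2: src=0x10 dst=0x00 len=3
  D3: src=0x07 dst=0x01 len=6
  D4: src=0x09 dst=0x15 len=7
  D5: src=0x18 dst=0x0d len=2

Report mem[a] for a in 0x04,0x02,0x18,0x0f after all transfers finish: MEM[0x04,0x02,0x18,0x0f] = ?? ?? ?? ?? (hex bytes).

MEM[0x04,0x02,0x18,0x0f] = 62 47 92 bd

#0 dst[0x09+3] := {0xf7,0x62,0xce}
#1 dst[0x11+4] := {0xf0,0x75,0x21,0x76}
#2 dst[0x00+3] := {0xc2,0xf0,0x75}
#3 dst[0x01+6] := {0x00,0x47,0xf7,0x62,0xce,0x92}
#4 dst[0x15+7] := {0xf7,0x62,0xce,0x92,0x26,0x0c,0xbd}
#5 dst[0x0d+2] := {0x92,0x26}
query mem[0x04]=0x62, mem[0x02]=0x47, mem[0x18]=0x92, mem[0x0f]=0xbd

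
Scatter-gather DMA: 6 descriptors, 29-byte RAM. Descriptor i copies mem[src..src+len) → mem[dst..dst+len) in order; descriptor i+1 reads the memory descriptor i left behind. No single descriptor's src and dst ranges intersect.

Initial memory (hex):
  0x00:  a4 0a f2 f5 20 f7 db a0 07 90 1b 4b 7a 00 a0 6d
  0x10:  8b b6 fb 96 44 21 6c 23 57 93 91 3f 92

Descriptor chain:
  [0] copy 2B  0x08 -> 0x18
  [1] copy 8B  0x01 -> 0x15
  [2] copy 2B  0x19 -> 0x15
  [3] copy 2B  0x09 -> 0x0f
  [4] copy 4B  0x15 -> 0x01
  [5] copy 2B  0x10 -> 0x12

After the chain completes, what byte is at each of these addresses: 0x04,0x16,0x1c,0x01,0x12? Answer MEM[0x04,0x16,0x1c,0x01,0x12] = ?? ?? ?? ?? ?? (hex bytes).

D0: mem[0x18..0x19] <- [07 90]
D1: mem[0x15..0x1c] <- [0a f2 f5 20 f7 db a0 07]
D2: mem[0x15..0x16] <- [f7 db]
D3: mem[0x0f..0x10] <- [90 1b]
D4: mem[0x01..0x04] <- [f7 db f5 20]
D5: mem[0x12..0x13] <- [1b b6]
query mem[0x04]=0x20, mem[0x16]=0xdb, mem[0x1c]=0x07, mem[0x01]=0xf7, mem[0x12]=0x1b

MEM[0x04,0x16,0x1c,0x01,0x12] = 20 db 07 f7 1b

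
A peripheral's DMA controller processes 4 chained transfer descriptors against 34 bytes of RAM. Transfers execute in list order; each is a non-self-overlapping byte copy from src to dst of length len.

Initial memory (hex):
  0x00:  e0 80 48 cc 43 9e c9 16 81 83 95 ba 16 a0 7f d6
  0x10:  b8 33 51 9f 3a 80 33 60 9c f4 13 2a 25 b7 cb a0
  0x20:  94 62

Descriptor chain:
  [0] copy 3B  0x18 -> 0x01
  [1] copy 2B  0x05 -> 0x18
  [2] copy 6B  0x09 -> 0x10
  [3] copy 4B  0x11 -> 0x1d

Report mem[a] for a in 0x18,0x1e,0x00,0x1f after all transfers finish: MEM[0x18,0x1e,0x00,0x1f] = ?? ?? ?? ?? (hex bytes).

  after D0: wrote 3B at 0x01 = 9cf413
  after D1: wrote 2B at 0x18 = 9ec9
  after D2: wrote 6B at 0x10 = 8395ba16a07f
  after D3: wrote 4B at 0x1d = 95ba16a0
query mem[0x18]=0x9e, mem[0x1e]=0xba, mem[0x00]=0xe0, mem[0x1f]=0x16

MEM[0x18,0x1e,0x00,0x1f] = 9e ba e0 16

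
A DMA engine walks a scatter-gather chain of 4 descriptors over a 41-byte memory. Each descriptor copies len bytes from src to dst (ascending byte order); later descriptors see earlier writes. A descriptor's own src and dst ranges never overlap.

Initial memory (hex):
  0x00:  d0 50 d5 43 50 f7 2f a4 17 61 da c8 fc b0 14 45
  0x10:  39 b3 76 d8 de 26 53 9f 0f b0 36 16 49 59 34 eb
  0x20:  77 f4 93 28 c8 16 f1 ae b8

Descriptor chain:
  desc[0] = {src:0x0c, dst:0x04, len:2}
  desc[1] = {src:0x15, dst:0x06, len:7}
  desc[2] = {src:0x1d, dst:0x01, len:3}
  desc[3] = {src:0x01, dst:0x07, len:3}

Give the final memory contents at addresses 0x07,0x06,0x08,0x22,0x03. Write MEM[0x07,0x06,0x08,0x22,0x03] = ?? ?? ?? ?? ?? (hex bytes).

[0] 0x0c->0x04 len=2 : fc b0
[1] 0x15->0x06 len=7 : 26 53 9f 0f b0 36 16
[2] 0x1d->0x01 len=3 : 59 34 eb
[3] 0x01->0x07 len=3 : 59 34 eb
query mem[0x07]=0x59, mem[0x06]=0x26, mem[0x08]=0x34, mem[0x22]=0x93, mem[0x03]=0xeb

MEM[0x07,0x06,0x08,0x22,0x03] = 59 26 34 93 eb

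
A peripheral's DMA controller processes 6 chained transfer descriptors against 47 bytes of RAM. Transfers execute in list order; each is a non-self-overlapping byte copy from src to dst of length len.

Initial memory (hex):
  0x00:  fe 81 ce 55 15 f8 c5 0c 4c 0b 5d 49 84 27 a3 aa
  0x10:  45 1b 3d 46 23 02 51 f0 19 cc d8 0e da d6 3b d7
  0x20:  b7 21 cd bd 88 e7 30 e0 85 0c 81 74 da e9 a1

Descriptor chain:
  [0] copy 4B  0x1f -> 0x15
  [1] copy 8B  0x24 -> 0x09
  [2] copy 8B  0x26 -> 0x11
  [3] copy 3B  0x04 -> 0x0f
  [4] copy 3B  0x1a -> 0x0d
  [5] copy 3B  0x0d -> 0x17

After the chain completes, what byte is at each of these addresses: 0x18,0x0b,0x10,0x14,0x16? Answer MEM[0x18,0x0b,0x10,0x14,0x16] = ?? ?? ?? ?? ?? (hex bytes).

MEM[0x18,0x0b,0x10,0x14,0x16] = 0e 30 f8 0c 74

[0] 0x1f->0x15 len=4 : d7 b7 21 cd
[1] 0x24->0x09 len=8 : 88 e7 30 e0 85 0c 81 74
[2] 0x26->0x11 len=8 : 30 e0 85 0c 81 74 da e9
[3] 0x04->0x0f len=3 : 15 f8 c5
[4] 0x1a->0x0d len=3 : d8 0e da
[5] 0x0d->0x17 len=3 : d8 0e da
query mem[0x18]=0x0e, mem[0x0b]=0x30, mem[0x10]=0xf8, mem[0x14]=0x0c, mem[0x16]=0x74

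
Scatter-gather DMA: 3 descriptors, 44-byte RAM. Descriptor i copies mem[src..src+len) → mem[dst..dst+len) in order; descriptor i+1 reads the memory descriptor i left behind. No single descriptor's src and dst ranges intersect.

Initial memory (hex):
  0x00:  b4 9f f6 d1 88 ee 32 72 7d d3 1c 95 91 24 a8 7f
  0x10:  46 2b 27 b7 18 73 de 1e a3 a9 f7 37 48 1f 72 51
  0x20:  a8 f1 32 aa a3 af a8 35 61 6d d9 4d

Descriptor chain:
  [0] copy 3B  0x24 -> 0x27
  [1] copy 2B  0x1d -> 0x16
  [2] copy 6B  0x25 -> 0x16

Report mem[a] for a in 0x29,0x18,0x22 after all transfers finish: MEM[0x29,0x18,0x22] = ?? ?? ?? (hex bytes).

  after D0: wrote 3B at 0x27 = a3afa8
  after D1: wrote 2B at 0x16 = 1f72
  after D2: wrote 6B at 0x16 = afa8a3afa8d9
query mem[0x29]=0xa8, mem[0x18]=0xa3, mem[0x22]=0x32

MEM[0x29,0x18,0x22] = a8 a3 32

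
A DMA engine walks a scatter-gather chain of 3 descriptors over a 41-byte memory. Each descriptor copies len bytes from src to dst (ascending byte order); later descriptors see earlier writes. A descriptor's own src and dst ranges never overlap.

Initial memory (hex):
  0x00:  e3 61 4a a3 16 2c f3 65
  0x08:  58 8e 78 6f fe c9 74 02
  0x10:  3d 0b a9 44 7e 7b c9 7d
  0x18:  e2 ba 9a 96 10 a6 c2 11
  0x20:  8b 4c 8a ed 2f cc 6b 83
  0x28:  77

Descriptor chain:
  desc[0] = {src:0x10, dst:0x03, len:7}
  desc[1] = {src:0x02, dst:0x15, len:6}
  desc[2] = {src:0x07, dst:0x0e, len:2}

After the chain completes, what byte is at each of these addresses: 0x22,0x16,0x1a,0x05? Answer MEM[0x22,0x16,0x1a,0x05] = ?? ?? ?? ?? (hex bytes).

#0 dst[0x03+7] := {0x3d,0x0b,0xa9,0x44,0x7e,0x7b,0xc9}
#1 dst[0x15+6] := {0x4a,0x3d,0x0b,0xa9,0x44,0x7e}
#2 dst[0x0e+2] := {0x7e,0x7b}
query mem[0x22]=0x8a, mem[0x16]=0x3d, mem[0x1a]=0x7e, mem[0x05]=0xa9

MEM[0x22,0x16,0x1a,0x05] = 8a 3d 7e a9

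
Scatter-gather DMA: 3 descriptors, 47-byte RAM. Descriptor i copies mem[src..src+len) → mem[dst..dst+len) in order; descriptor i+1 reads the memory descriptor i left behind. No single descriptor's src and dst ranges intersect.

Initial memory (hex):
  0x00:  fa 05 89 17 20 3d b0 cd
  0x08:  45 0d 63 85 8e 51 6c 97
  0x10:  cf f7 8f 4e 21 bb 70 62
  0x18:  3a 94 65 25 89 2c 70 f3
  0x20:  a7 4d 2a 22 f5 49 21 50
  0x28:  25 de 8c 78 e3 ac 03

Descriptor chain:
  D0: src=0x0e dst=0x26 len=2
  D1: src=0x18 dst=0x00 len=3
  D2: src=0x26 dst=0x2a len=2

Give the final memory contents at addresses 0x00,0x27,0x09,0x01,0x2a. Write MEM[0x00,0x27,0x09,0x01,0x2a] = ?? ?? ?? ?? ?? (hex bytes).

[0] 0x0e->0x26 len=2 : 6c 97
[1] 0x18->0x00 len=3 : 3a 94 65
[2] 0x26->0x2a len=2 : 6c 97
query mem[0x00]=0x3a, mem[0x27]=0x97, mem[0x09]=0x0d, mem[0x01]=0x94, mem[0x2a]=0x6c

MEM[0x00,0x27,0x09,0x01,0x2a] = 3a 97 0d 94 6c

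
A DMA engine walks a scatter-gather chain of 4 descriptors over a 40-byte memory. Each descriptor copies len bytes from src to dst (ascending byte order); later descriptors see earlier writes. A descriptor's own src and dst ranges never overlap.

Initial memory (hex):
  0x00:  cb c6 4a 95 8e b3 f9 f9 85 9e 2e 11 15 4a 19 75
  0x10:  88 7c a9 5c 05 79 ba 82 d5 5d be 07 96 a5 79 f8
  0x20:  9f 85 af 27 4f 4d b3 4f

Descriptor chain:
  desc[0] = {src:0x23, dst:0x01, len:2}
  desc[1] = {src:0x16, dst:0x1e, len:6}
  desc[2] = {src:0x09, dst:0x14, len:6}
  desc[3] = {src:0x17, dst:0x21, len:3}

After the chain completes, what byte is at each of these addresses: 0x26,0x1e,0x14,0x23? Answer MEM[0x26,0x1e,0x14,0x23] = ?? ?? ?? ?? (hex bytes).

MEM[0x26,0x1e,0x14,0x23] = b3 ba 9e 19

#0 dst[0x01+2] := {0x27,0x4f}
#1 dst[0x1e+6] := {0xba,0x82,0xd5,0x5d,0xbe,0x07}
#2 dst[0x14+6] := {0x9e,0x2e,0x11,0x15,0x4a,0x19}
#3 dst[0x21+3] := {0x15,0x4a,0x19}
query mem[0x26]=0xb3, mem[0x1e]=0xba, mem[0x14]=0x9e, mem[0x23]=0x19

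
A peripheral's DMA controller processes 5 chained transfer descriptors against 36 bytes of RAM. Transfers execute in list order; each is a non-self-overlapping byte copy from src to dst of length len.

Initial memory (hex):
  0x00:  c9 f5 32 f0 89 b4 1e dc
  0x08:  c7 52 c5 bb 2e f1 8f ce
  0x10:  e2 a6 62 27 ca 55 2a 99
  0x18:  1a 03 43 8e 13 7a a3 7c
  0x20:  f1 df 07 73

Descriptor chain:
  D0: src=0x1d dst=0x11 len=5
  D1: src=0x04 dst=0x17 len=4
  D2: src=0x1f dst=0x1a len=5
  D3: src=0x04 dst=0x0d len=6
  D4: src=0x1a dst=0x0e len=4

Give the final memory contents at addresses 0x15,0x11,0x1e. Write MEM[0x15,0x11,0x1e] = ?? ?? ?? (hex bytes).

MEM[0x15,0x11,0x1e] = df 07 73

  after D0: wrote 5B at 0x11 = 7aa37cf1df
  after D1: wrote 4B at 0x17 = 89b41edc
  after D2: wrote 5B at 0x1a = 7cf1df0773
  after D3: wrote 6B at 0x0d = 89b41edcc752
  after D4: wrote 4B at 0x0e = 7cf1df07
query mem[0x15]=0xdf, mem[0x11]=0x07, mem[0x1e]=0x73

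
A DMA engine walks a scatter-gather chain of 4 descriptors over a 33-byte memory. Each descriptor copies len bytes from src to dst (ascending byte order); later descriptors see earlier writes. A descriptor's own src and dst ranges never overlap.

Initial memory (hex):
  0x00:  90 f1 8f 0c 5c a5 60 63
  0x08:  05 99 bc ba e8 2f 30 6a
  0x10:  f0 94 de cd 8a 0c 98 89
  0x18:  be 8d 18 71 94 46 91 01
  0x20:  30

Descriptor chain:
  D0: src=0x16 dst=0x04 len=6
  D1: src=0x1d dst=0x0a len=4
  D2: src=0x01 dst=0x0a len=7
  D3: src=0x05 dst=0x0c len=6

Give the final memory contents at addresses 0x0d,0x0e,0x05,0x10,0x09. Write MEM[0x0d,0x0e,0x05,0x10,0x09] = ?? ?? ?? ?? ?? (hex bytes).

MEM[0x0d,0x0e,0x05,0x10,0x09] = be 8d 89 71 71

  after D0: wrote 6B at 0x04 = 9889be8d1871
  after D1: wrote 4B at 0x0a = 46910130
  after D2: wrote 7B at 0x0a = f18f0c9889be8d
  after D3: wrote 6B at 0x0c = 89be8d1871f1
query mem[0x0d]=0xbe, mem[0x0e]=0x8d, mem[0x05]=0x89, mem[0x10]=0x71, mem[0x09]=0x71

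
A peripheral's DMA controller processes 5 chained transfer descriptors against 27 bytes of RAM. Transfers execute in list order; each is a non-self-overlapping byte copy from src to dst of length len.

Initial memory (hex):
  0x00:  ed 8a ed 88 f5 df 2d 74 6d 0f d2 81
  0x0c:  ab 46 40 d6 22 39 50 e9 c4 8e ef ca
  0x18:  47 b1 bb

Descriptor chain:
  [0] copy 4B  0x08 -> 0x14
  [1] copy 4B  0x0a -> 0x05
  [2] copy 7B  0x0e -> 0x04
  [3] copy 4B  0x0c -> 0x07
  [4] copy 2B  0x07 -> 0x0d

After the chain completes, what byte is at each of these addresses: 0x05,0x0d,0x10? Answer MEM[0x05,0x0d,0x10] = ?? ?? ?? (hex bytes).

MEM[0x05,0x0d,0x10] = d6 ab 22

D0: mem[0x14..0x17] <- [6d 0f d2 81]
D1: mem[0x05..0x08] <- [d2 81 ab 46]
D2: mem[0x04..0x0a] <- [40 d6 22 39 50 e9 6d]
D3: mem[0x07..0x0a] <- [ab 46 40 d6]
D4: mem[0x0d..0x0e] <- [ab 46]
query mem[0x05]=0xd6, mem[0x0d]=0xab, mem[0x10]=0x22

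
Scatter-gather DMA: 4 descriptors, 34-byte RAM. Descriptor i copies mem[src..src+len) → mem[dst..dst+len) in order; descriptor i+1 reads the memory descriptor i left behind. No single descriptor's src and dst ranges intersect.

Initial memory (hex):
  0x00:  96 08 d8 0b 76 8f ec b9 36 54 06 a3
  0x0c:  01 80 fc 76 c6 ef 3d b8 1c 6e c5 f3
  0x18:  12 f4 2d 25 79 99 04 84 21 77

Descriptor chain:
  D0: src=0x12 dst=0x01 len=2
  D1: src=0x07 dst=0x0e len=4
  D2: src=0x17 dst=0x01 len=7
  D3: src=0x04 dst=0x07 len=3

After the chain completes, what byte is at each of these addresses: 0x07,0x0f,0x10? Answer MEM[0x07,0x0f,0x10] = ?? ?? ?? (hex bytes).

D0: mem[0x01..0x02] <- [3d b8]
D1: mem[0x0e..0x11] <- [b9 36 54 06]
D2: mem[0x01..0x07] <- [f3 12 f4 2d 25 79 99]
D3: mem[0x07..0x09] <- [2d 25 79]
query mem[0x07]=0x2d, mem[0x0f]=0x36, mem[0x10]=0x54

MEM[0x07,0x0f,0x10] = 2d 36 54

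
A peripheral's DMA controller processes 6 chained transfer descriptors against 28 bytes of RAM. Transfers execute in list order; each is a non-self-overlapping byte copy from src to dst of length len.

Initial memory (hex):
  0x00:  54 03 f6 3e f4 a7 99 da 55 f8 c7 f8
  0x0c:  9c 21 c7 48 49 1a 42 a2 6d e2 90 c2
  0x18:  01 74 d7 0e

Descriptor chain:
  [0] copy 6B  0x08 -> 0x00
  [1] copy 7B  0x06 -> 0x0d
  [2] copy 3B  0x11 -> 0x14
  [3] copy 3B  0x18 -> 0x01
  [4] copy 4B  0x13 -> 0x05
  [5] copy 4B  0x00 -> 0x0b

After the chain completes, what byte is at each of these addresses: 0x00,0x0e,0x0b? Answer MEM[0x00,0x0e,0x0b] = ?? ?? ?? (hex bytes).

D0: mem[0x00..0x05] <- [55 f8 c7 f8 9c 21]
D1: mem[0x0d..0x13] <- [99 da 55 f8 c7 f8 9c]
D2: mem[0x14..0x16] <- [c7 f8 9c]
D3: mem[0x01..0x03] <- [01 74 d7]
D4: mem[0x05..0x08] <- [9c c7 f8 9c]
D5: mem[0x0b..0x0e] <- [55 01 74 d7]
query mem[0x00]=0x55, mem[0x0e]=0xd7, mem[0x0b]=0x55

MEM[0x00,0x0e,0x0b] = 55 d7 55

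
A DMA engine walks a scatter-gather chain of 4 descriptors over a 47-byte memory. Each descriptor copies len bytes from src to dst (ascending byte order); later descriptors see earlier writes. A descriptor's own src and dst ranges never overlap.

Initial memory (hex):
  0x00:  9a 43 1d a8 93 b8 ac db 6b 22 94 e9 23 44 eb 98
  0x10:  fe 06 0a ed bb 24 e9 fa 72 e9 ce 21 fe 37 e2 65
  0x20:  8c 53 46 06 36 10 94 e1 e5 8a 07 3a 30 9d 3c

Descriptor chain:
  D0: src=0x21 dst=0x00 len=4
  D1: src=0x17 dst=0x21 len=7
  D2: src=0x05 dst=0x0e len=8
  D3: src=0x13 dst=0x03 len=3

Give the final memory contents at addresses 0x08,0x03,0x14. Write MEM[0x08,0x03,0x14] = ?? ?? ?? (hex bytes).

[0] 0x21->0x00 len=4 : 53 46 06 36
[1] 0x17->0x21 len=7 : fa 72 e9 ce 21 fe 37
[2] 0x05->0x0e len=8 : b8 ac db 6b 22 94 e9 23
[3] 0x13->0x03 len=3 : 94 e9 23
query mem[0x08]=0x6b, mem[0x03]=0x94, mem[0x14]=0xe9

MEM[0x08,0x03,0x14] = 6b 94 e9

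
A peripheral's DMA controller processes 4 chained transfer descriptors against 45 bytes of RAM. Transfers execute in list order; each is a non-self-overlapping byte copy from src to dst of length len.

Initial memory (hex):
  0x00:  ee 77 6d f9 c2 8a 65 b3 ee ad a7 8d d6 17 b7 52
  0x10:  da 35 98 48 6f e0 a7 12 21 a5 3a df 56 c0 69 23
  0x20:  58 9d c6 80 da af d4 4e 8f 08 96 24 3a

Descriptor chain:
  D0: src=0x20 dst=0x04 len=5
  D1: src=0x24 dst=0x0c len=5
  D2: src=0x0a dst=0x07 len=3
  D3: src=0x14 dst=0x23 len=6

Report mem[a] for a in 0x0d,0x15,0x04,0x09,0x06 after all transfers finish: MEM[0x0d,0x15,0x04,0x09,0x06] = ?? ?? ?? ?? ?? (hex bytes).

D0: mem[0x04..0x08] <- [58 9d c6 80 da]
D1: mem[0x0c..0x10] <- [da af d4 4e 8f]
D2: mem[0x07..0x09] <- [a7 8d da]
D3: mem[0x23..0x28] <- [6f e0 a7 12 21 a5]
query mem[0x0d]=0xaf, mem[0x15]=0xe0, mem[0x04]=0x58, mem[0x09]=0xda, mem[0x06]=0xc6

MEM[0x0d,0x15,0x04,0x09,0x06] = af e0 58 da c6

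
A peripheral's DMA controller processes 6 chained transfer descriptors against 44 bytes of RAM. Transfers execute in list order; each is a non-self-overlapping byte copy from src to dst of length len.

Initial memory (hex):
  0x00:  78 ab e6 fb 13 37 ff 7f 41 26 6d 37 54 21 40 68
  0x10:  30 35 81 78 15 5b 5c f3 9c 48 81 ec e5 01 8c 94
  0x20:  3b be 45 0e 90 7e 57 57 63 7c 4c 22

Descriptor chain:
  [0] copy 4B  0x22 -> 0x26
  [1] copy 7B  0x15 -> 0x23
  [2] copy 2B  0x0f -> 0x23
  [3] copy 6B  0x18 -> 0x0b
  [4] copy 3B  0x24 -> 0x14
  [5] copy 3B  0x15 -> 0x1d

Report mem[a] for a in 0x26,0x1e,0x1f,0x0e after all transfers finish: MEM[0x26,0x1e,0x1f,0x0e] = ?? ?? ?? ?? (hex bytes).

D0: mem[0x26..0x29] <- [45 0e 90 7e]
D1: mem[0x23..0x29] <- [5b 5c f3 9c 48 81 ec]
D2: mem[0x23..0x24] <- [68 30]
D3: mem[0x0b..0x10] <- [9c 48 81 ec e5 01]
D4: mem[0x14..0x16] <- [30 f3 9c]
D5: mem[0x1d..0x1f] <- [f3 9c f3]
query mem[0x26]=0x9c, mem[0x1e]=0x9c, mem[0x1f]=0xf3, mem[0x0e]=0xec

MEM[0x26,0x1e,0x1f,0x0e] = 9c 9c f3 ec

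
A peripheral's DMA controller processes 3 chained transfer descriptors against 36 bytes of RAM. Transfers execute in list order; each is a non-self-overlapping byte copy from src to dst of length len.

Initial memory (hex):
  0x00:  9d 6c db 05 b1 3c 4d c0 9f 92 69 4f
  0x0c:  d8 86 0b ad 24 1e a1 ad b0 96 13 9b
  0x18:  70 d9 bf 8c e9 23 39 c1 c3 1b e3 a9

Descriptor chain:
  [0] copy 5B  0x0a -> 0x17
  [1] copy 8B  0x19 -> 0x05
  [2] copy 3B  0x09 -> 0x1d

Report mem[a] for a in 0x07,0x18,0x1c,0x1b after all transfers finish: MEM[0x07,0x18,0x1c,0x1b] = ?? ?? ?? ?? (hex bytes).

MEM[0x07,0x18,0x1c,0x1b] = 0b 4f e9 0b

#0 dst[0x17+5] := {0x69,0x4f,0xd8,0x86,0x0b}
#1 dst[0x05+8] := {0xd8,0x86,0x0b,0xe9,0x23,0x39,0xc1,0xc3}
#2 dst[0x1d+3] := {0x23,0x39,0xc1}
query mem[0x07]=0x0b, mem[0x18]=0x4f, mem[0x1c]=0xe9, mem[0x1b]=0x0b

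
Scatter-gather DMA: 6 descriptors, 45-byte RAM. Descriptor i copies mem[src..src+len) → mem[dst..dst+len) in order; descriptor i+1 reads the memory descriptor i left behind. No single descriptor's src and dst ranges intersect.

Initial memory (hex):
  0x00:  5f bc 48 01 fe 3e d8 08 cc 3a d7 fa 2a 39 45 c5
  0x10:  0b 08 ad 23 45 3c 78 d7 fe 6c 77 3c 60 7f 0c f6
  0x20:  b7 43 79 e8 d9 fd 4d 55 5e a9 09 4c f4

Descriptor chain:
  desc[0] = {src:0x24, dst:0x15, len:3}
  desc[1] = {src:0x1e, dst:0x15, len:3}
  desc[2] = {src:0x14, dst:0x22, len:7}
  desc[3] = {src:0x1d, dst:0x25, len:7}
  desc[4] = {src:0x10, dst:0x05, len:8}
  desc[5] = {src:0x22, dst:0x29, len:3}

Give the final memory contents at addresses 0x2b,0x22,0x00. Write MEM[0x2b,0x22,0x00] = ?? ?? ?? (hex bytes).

MEM[0x2b,0x22,0x00] = f6 45 5f

[0] 0x24->0x15 len=3 : d9 fd 4d
[1] 0x1e->0x15 len=3 : 0c f6 b7
[2] 0x14->0x22 len=7 : 45 0c f6 b7 fe 6c 77
[3] 0x1d->0x25 len=7 : 7f 0c f6 b7 43 45 0c
[4] 0x10->0x05 len=8 : 0b 08 ad 23 45 0c f6 b7
[5] 0x22->0x29 len=3 : 45 0c f6
query mem[0x2b]=0xf6, mem[0x22]=0x45, mem[0x00]=0x5f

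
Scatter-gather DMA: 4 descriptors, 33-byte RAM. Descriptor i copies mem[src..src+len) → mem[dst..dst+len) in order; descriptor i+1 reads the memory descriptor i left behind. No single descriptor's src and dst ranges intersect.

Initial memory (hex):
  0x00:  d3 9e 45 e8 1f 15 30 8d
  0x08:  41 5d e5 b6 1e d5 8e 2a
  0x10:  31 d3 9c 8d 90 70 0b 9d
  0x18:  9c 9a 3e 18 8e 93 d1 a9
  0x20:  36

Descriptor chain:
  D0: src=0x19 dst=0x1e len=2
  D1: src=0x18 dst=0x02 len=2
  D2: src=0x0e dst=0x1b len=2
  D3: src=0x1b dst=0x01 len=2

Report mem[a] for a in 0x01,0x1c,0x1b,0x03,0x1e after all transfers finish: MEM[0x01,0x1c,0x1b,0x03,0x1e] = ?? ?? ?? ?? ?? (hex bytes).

D0: mem[0x1e..0x1f] <- [9a 3e]
D1: mem[0x02..0x03] <- [9c 9a]
D2: mem[0x1b..0x1c] <- [8e 2a]
D3: mem[0x01..0x02] <- [8e 2a]
query mem[0x01]=0x8e, mem[0x1c]=0x2a, mem[0x1b]=0x8e, mem[0x03]=0x9a, mem[0x1e]=0x9a

MEM[0x01,0x1c,0x1b,0x03,0x1e] = 8e 2a 8e 9a 9a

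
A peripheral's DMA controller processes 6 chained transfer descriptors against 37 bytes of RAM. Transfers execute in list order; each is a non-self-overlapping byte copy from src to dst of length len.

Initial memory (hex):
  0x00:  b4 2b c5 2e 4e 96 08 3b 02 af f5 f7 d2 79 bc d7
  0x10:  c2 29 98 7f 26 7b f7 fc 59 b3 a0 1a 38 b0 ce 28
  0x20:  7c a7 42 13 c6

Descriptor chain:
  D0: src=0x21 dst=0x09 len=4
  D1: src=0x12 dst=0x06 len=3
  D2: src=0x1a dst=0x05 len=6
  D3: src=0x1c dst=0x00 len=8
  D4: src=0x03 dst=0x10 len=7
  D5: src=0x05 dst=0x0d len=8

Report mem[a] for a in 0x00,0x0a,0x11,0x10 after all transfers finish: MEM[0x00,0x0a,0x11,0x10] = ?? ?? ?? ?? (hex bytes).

[0] 0x21->0x09 len=4 : a7 42 13 c6
[1] 0x12->0x06 len=3 : 98 7f 26
[2] 0x1a->0x05 len=6 : a0 1a 38 b0 ce 28
[3] 0x1c->0x00 len=8 : 38 b0 ce 28 7c a7 42 13
[4] 0x03->0x10 len=7 : 28 7c a7 42 13 b0 ce
[5] 0x05->0x0d len=8 : a7 42 13 b0 ce 28 13 c6
query mem[0x00]=0x38, mem[0x0a]=0x28, mem[0x11]=0xce, mem[0x10]=0xb0

MEM[0x00,0x0a,0x11,0x10] = 38 28 ce b0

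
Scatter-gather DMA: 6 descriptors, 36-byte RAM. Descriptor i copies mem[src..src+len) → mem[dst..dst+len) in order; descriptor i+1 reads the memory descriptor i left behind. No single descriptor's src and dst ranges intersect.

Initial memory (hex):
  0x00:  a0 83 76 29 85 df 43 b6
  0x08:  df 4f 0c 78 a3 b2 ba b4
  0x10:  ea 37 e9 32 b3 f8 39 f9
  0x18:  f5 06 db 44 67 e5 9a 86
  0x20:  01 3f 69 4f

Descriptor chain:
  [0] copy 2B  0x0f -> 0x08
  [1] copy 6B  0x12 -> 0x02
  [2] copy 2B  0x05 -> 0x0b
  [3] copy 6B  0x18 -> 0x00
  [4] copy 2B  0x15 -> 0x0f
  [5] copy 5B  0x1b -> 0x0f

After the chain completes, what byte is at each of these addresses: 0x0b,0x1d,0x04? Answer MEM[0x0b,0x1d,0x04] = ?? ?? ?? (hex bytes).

MEM[0x0b,0x1d,0x04] = f8 e5 67

[0] 0x0f->0x08 len=2 : b4 ea
[1] 0x12->0x02 len=6 : e9 32 b3 f8 39 f9
[2] 0x05->0x0b len=2 : f8 39
[3] 0x18->0x00 len=6 : f5 06 db 44 67 e5
[4] 0x15->0x0f len=2 : f8 39
[5] 0x1b->0x0f len=5 : 44 67 e5 9a 86
query mem[0x0b]=0xf8, mem[0x1d]=0xe5, mem[0x04]=0x67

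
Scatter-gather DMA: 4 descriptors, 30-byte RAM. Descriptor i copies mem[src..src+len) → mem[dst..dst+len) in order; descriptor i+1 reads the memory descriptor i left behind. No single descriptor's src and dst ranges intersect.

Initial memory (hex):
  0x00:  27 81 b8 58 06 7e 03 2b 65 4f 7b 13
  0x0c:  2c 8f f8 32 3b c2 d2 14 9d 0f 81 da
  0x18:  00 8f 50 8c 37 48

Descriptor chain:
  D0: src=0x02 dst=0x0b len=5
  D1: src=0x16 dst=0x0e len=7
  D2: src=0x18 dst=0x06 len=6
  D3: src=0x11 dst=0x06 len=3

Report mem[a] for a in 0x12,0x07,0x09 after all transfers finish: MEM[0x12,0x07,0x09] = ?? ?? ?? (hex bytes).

[0] 0x02->0x0b len=5 : b8 58 06 7e 03
[1] 0x16->0x0e len=7 : 81 da 00 8f 50 8c 37
[2] 0x18->0x06 len=6 : 00 8f 50 8c 37 48
[3] 0x11->0x06 len=3 : 8f 50 8c
query mem[0x12]=0x50, mem[0x07]=0x50, mem[0x09]=0x8c

MEM[0x12,0x07,0x09] = 50 50 8c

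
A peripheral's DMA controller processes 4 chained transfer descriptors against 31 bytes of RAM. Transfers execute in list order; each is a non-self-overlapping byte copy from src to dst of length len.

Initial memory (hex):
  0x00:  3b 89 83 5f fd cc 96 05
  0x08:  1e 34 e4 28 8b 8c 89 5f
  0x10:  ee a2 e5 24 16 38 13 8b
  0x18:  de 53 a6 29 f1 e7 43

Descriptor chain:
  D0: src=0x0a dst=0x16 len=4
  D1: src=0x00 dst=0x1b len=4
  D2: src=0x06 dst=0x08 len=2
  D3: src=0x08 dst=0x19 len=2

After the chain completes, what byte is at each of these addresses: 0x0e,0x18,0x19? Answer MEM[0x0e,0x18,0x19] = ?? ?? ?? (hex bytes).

MEM[0x0e,0x18,0x19] = 89 8b 96

  after D0: wrote 4B at 0x16 = e4288b8c
  after D1: wrote 4B at 0x1b = 3b89835f
  after D2: wrote 2B at 0x08 = 9605
  after D3: wrote 2B at 0x19 = 9605
query mem[0x0e]=0x89, mem[0x18]=0x8b, mem[0x19]=0x96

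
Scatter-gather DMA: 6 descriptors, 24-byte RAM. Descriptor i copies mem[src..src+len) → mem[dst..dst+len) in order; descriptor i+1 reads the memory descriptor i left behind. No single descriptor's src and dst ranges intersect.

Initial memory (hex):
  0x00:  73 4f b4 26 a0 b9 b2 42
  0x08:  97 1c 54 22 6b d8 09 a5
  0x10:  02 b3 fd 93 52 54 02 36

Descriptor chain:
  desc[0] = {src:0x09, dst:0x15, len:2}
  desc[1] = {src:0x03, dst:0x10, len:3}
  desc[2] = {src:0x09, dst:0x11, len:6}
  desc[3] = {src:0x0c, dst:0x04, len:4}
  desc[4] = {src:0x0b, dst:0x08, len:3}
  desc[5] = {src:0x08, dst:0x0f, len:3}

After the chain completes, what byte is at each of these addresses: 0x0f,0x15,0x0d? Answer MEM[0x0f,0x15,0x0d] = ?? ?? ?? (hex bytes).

D0: mem[0x15..0x16] <- [1c 54]
D1: mem[0x10..0x12] <- [26 a0 b9]
D2: mem[0x11..0x16] <- [1c 54 22 6b d8 09]
D3: mem[0x04..0x07] <- [6b d8 09 a5]
D4: mem[0x08..0x0a] <- [22 6b d8]
D5: mem[0x0f..0x11] <- [22 6b d8]
query mem[0x0f]=0x22, mem[0x15]=0xd8, mem[0x0d]=0xd8

MEM[0x0f,0x15,0x0d] = 22 d8 d8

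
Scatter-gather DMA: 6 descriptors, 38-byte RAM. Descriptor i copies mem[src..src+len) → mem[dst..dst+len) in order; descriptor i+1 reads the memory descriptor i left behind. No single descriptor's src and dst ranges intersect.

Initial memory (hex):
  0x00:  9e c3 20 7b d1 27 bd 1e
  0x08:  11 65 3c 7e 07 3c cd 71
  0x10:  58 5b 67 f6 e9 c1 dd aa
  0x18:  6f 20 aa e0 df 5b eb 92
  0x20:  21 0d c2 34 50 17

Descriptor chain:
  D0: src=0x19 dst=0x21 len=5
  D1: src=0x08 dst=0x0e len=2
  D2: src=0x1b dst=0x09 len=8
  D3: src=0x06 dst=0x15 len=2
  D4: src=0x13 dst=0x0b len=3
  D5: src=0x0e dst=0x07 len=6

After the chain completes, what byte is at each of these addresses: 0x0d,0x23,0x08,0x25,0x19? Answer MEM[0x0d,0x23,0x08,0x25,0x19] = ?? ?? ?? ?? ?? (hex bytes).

MEM[0x0d,0x23,0x08,0x25,0x19] = bd e0 20 5b 20

#0 dst[0x21+5] := {0x20,0xaa,0xe0,0xdf,0x5b}
#1 dst[0x0e+2] := {0x11,0x65}
#2 dst[0x09+8] := {0xe0,0xdf,0x5b,0xeb,0x92,0x21,0x20,0xaa}
#3 dst[0x15+2] := {0xbd,0x1e}
#4 dst[0x0b+3] := {0xf6,0xe9,0xbd}
#5 dst[0x07+6] := {0x21,0x20,0xaa,0x5b,0x67,0xf6}
query mem[0x0d]=0xbd, mem[0x23]=0xe0, mem[0x08]=0x20, mem[0x25]=0x5b, mem[0x19]=0x20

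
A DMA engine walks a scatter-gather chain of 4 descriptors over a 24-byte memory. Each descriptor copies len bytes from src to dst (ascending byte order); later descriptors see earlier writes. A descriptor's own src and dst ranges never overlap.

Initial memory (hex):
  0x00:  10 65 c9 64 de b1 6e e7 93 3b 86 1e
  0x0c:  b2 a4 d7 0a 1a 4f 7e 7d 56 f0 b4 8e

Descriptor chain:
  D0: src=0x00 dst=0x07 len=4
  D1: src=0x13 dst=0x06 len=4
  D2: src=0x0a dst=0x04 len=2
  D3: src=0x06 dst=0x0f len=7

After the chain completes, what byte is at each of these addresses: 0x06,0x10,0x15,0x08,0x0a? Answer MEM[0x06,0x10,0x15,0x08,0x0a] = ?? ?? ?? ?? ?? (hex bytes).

[0] 0x00->0x07 len=4 : 10 65 c9 64
[1] 0x13->0x06 len=4 : 7d 56 f0 b4
[2] 0x0a->0x04 len=2 : 64 1e
[3] 0x06->0x0f len=7 : 7d 56 f0 b4 64 1e b2
query mem[0x06]=0x7d, mem[0x10]=0x56, mem[0x15]=0xb2, mem[0x08]=0xf0, mem[0x0a]=0x64

MEM[0x06,0x10,0x15,0x08,0x0a] = 7d 56 b2 f0 64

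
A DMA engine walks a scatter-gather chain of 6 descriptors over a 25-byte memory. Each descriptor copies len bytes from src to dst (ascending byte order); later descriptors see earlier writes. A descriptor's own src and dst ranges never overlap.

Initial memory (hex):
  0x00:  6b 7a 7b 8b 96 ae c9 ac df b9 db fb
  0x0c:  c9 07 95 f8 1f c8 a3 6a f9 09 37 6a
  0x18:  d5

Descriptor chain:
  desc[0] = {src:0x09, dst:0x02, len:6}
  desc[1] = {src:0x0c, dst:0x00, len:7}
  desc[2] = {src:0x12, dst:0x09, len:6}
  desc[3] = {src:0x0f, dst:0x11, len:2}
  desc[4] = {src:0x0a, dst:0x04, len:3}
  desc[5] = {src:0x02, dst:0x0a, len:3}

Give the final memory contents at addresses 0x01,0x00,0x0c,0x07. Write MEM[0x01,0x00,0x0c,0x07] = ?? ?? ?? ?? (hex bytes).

  after D0: wrote 6B at 0x02 = b9dbfbc90795
  after D1: wrote 7B at 0x00 = c90795f81fc8a3
  after D2: wrote 6B at 0x09 = a36af909376a
  after D3: wrote 2B at 0x11 = f81f
  after D4: wrote 3B at 0x04 = 6af909
  after D5: wrote 3B at 0x0a = 95f86a
query mem[0x01]=0x07, mem[0x00]=0xc9, mem[0x0c]=0x6a, mem[0x07]=0x95

MEM[0x01,0x00,0x0c,0x07] = 07 c9 6a 95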